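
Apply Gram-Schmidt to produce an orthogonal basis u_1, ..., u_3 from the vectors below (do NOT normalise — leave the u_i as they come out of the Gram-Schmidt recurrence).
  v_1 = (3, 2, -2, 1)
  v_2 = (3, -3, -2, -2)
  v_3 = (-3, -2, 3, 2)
Orthogonal basis:
  u_1 = (3, 2, -2, 1)
  u_2 = (13/6, -32/9, -13/9, -41/18)
  u_3 = (249/443, -579/443, 277/443, 965/443)

Apply the Gram-Schmidt recurrence
  u_1 = v_1
  u_i = v_i − Σ_{j<i} ((v_i · u_j) / (u_j · u_j)) · u_j.

Step by step this gives:
  u_1 = (3, 2, -2, 1)
  u_2 = (13/6, -32/9, -13/9, -41/18)
  u_3 = (249/443, -579/443, 277/443, 965/443)

Orthogonality check:
  u_2 · u_1 = 0 (should be 0)
  u_3 · u_1 = 0 (should be 0)
  u_3 · u_2 = 0 (should be 0)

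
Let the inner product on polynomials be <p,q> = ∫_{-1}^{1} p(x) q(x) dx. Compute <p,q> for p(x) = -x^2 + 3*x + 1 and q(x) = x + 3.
<p,q> = 6

Expand the product: p(x)·q(x) = -x^3 + 10*x + 3.
∫_{-1}^{1} of each monomial x^k gives [2/(k+1) if k even, 0 if k odd]. Integrating term-by-term (or equivalently evaluating the antiderivative F(x) = -x^4/4 + 5*x^2 + 3*x at the endpoints):
  F(1) − F(−1) = 31/4 − (7/4) = 6.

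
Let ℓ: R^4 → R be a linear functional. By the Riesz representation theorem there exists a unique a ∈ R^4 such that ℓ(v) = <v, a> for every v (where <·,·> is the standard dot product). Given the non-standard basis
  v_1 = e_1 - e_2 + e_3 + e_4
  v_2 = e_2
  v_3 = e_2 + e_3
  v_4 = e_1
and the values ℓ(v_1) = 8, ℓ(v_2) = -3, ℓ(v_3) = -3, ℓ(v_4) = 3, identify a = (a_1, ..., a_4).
a = (3, -3, 0, 2)

Write a = (a_1, ..., a_4) in the standard basis. For each basis vector v_i, ℓ(v_i) = <v_i, a> is a linear equation in the a_j's. Collect the n equations into a matrix system V a = ℓ, where row i of V is v_i (expressed in the standard basis). Since V is invertible (lower-triangular with 1s on the diagonal, up to permutation), solve by back-substitution:
  V =
[[1, -1, 1, 1],
 [0, 1, 0, 0],
 [0, 1, 1, 0],
 [1, 0, 0, 0]]
  V a = (8, -3, -3, 3)
Solving gives a = (3, -3, 0, 2).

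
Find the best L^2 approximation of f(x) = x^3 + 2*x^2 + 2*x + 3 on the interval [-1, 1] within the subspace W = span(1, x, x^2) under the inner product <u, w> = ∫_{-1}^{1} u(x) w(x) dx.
g(x) = 2*x^2 + 13*x/5 + 3

The best approximation g ∈ W is the orthogonal projection of f onto W. Writing g = a_0 + a_1 x + a_2 x^2, the coefficients solve the normal equations G · a = b where
  G_{ij} = <φ_i, φ_j> and b_i = <f, φ_i>, with φ_0 = 1, φ_1 = x, φ_2 = x^2.
G =
  [2, 0, 2/3]
  [0, 2/3, 0]
  [2/3, 0, 2/5],
b = (22/3, 26/15, 14/5).
Solving gives a_0 = 3, a_1 = 13/5, a_2 = 2, so
  g(x) = 2*x^2 + 13*x/5 + 3.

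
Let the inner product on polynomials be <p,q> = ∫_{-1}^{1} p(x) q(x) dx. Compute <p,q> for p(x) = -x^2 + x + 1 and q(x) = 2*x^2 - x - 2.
<p,q> = -14/5

Expand the product: p(x)·q(x) = -2*x^4 + 3*x^3 + 3*x^2 - 3*x - 2.
∫_{-1}^{1} of each monomial x^k gives [2/(k+1) if k even, 0 if k odd]. Integrating term-by-term (or equivalently evaluating the antiderivative F(x) = -2*x^5/5 + 3*x^4/4 + x^3 - 3*x^2/2 - 2*x at the endpoints):
  F(1) − F(−1) = -43/20 − (13/20) = -14/5.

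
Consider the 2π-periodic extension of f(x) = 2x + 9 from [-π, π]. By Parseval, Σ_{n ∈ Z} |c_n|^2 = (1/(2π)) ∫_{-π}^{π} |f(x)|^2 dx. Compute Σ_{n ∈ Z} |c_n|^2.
Σ |c_n|^2 = 4π^2/3 + 81

Expand and integrate term by term over [-π, π]:
  ∫ (2x)^2 dx = 4·(2π^3/3); ∫ 2·2·(9)·x dx = 0 (odd integrand); ∫ 9^2 dx = 81·2π.
So (1/(2π)) ∫_{-π}^{π} (2x + 9)^2 dx = 4π^2/3 + 81 = 4π^2/3 + 81.
Parseval ⇒ Σ |c_n|^2 = 4π^2/3 + 81.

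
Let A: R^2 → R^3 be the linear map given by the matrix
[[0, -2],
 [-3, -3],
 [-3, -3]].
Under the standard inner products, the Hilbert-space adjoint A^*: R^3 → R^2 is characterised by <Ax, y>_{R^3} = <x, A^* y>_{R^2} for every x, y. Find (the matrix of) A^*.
A^* = A^T =
[[0, -3, -3],
 [-2, -3, -3]]

For real matrices with standard dot products, the defining identity <Ax, y> = <x, A^* y> gives (Ax)^T y = x^T (A^*) y, i.e. x^T A^T y = x^T (A^*) y. Since this holds for all x, y, we must have A^* = A^T. Therefore
A^* =
[[0, -3, -3],
 [-2, -3, -3]].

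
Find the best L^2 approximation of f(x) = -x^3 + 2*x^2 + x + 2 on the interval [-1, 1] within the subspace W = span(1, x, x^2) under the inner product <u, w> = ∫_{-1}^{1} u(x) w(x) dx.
g(x) = 2*x^2 + 2*x/5 + 2

The best approximation g ∈ W is the orthogonal projection of f onto W. Writing g = a_0 + a_1 x + a_2 x^2, the coefficients solve the normal equations G · a = b where
  G_{ij} = <φ_i, φ_j> and b_i = <f, φ_i>, with φ_0 = 1, φ_1 = x, φ_2 = x^2.
G =
  [2, 0, 2/3]
  [0, 2/3, 0]
  [2/3, 0, 2/5],
b = (16/3, 4/15, 32/15).
Solving gives a_0 = 2, a_1 = 2/5, a_2 = 2, so
  g(x) = 2*x^2 + 2*x/5 + 2.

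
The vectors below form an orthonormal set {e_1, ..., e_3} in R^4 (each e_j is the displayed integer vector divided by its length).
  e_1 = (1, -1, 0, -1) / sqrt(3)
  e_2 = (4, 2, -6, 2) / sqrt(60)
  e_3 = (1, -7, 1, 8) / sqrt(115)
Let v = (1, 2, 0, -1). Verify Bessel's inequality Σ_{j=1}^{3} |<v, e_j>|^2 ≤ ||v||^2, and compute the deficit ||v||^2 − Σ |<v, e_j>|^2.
Σ |<v, e_j>|^2 = 102/23; ||v||^2 = 6; deficit = 36/23

Write each e_j = u_j / sqrt(<u_j, u_j>) where u_j is the displayed integer vector. Then <v, e_j> = <v, u_j> / sqrt(<u_j, u_j>), so |<v, e_j>|^2 = <v, u_j>^2 / <u_j, u_j>.
Coefficients: <v, e_1> = 0/sqrt(3), <v, e_2> = 6/sqrt(60), <v, e_3> = -21/sqrt(115).
Square and sum: Σ |<v, e_j>|^2 = 102/23.
Compute ||v||^2 = v·v = 6.
Deficit = 6 − 102/23 = 36/23 ≥ 0, confirming Bessel's inequality. (The deficit equals ||v − Σ <v,e_j> e_j||^2, the squared distance from v to span{e_j}.)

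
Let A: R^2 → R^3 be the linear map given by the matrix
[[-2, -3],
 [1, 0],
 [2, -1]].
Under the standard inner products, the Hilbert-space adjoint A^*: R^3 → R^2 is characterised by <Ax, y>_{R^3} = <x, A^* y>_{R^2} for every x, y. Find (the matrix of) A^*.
A^* = A^T =
[[-2, 1, 2],
 [-3, 0, -1]]

For real matrices with standard dot products, the defining identity <Ax, y> = <x, A^* y> gives (Ax)^T y = x^T (A^*) y, i.e. x^T A^T y = x^T (A^*) y. Since this holds for all x, y, we must have A^* = A^T. Therefore
A^* =
[[-2, 1, 2],
 [-3, 0, -1]].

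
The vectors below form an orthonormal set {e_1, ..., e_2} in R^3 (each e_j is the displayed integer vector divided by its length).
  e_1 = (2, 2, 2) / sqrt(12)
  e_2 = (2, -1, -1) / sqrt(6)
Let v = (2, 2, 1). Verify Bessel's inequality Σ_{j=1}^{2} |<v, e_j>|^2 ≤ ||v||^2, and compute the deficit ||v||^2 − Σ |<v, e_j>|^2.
Σ |<v, e_j>|^2 = 17/2; ||v||^2 = 9; deficit = 1/2

Write each e_j = u_j / sqrt(<u_j, u_j>) where u_j is the displayed integer vector. Then <v, e_j> = <v, u_j> / sqrt(<u_j, u_j>), so |<v, e_j>|^2 = <v, u_j>^2 / <u_j, u_j>.
Coefficients: <v, e_1> = 10/sqrt(12), <v, e_2> = 1/sqrt(6).
Square and sum: Σ |<v, e_j>|^2 = 17/2.
Compute ||v||^2 = v·v = 9.
Deficit = 9 − 17/2 = 1/2 ≥ 0, confirming Bessel's inequality. (The deficit equals ||v − Σ <v,e_j> e_j||^2, the squared distance from v to span{e_j}.)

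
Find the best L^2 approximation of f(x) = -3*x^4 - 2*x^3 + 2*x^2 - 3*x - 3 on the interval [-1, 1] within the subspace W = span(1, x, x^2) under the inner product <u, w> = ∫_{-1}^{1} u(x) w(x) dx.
g(x) = -4*x^2/7 - 21*x/5 - 96/35

The best approximation g ∈ W is the orthogonal projection of f onto W. Writing g = a_0 + a_1 x + a_2 x^2, the coefficients solve the normal equations G · a = b where
  G_{ij} = <φ_i, φ_j> and b_i = <f, φ_i>, with φ_0 = 1, φ_1 = x, φ_2 = x^2.
G =
  [2, 0, 2/3]
  [0, 2/3, 0]
  [2/3, 0, 2/5],
b = (-88/15, -14/5, -72/35).
Solving gives a_0 = -96/35, a_1 = -21/5, a_2 = -4/7, so
  g(x) = -4*x^2/7 - 21*x/5 - 96/35.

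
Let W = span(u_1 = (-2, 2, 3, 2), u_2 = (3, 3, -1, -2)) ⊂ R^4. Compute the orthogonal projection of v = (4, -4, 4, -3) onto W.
proj_W(v) = (174/217, -258/217, -10/7, -188/217)

Set up U = [u_1 | ... | u_2] ∈ R^(4×2). The projector onto W = col(U) is P = U (U^T U)^(-1) U^T.
Compute U^T U =
  [21, -7]
  [-7, 23],
and U^T v = (-10, 2).
Solve U^T U · c = U^T v for the coefficients: c = (-108/217, -2/31). The projection is proj_W(v) = U c.
Check: (v - proj_W(v)) · u_1 = 0  (should be 0).
Check: (v - proj_W(v)) · u_2 = 0  (should be 0).
Result: proj_W(v) = (174/217, -258/217, -10/7, -188/217).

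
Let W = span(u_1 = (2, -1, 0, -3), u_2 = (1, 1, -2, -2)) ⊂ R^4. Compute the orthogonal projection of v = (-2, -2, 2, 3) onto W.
proj_W(v) = (-11/7, -107/91, 34/13, 274/91)

Set up U = [u_1 | ... | u_2] ∈ R^(4×2). The projector onto W = col(U) is P = U (U^T U)^(-1) U^T.
Compute U^T U =
  [14, 7]
  [7, 10],
and U^T v = (-11, -14).
Solve U^T U · c = U^T v for the coefficients: c = (-12/91, -17/13). The projection is proj_W(v) = U c.
Check: (v - proj_W(v)) · u_1 = 0  (should be 0).
Check: (v - proj_W(v)) · u_2 = 0  (should be 0).
Result: proj_W(v) = (-11/7, -107/91, 34/13, 274/91).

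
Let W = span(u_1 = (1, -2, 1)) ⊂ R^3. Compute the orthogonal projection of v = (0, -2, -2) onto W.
proj_W(v) = (1/3, -2/3, 1/3)

Set up U = [u_1 | ... | u_1] ∈ R^(3×1). The projector onto W = col(U) is P = U (U^T U)^(-1) U^T.
Compute U^T U =
  [6],
and U^T v = (2).
Solve U^T U · c = U^T v for the coefficients: c = (1/3). The projection is proj_W(v) = U c.
Check: (v - proj_W(v)) · u_1 = 0  (should be 0).
Result: proj_W(v) = (1/3, -2/3, 1/3).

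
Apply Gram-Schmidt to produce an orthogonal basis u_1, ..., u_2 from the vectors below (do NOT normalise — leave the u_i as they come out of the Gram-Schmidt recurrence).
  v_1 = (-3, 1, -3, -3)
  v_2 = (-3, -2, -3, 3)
Orthogonal basis:
  u_1 = (-3, 1, -3, -3)
  u_2 = (-9/4, -9/4, -9/4, 15/4)

Apply the Gram-Schmidt recurrence
  u_1 = v_1
  u_i = v_i − Σ_{j<i} ((v_i · u_j) / (u_j · u_j)) · u_j.

Step by step this gives:
  u_1 = (-3, 1, -3, -3)
  u_2 = (-9/4, -9/4, -9/4, 15/4)

Orthogonality check:
  u_2 · u_1 = 0 (should be 0)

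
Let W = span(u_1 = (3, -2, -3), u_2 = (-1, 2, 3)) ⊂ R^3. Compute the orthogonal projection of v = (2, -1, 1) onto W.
proj_W(v) = (2, 2/13, 3/13)

Set up U = [u_1 | ... | u_2] ∈ R^(3×2). The projector onto W = col(U) is P = U (U^T U)^(-1) U^T.
Compute U^T U =
  [22, -16]
  [-16, 14],
and U^T v = (5, -1).
Solve U^T U · c = U^T v for the coefficients: c = (27/26, 29/26). The projection is proj_W(v) = U c.
Check: (v - proj_W(v)) · u_1 = 0  (should be 0).
Check: (v - proj_W(v)) · u_2 = 0  (should be 0).
Result: proj_W(v) = (2, 2/13, 3/13).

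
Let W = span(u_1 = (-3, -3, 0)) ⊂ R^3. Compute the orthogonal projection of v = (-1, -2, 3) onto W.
proj_W(v) = (-3/2, -3/2, 0)

Set up U = [u_1 | ... | u_1] ∈ R^(3×1). The projector onto W = col(U) is P = U (U^T U)^(-1) U^T.
Compute U^T U =
  [18],
and U^T v = (9).
Solve U^T U · c = U^T v for the coefficients: c = (1/2). The projection is proj_W(v) = U c.
Check: (v - proj_W(v)) · u_1 = 0  (should be 0).
Result: proj_W(v) = (-3/2, -3/2, 0).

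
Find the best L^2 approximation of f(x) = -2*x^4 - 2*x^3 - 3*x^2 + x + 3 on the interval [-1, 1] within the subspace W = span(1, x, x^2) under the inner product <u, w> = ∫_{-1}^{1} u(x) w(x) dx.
g(x) = -33*x^2/7 - x/5 + 111/35

The best approximation g ∈ W is the orthogonal projection of f onto W. Writing g = a_0 + a_1 x + a_2 x^2, the coefficients solve the normal equations G · a = b where
  G_{ij} = <φ_i, φ_j> and b_i = <f, φ_i>, with φ_0 = 1, φ_1 = x, φ_2 = x^2.
G =
  [2, 0, 2/3]
  [0, 2/3, 0]
  [2/3, 0, 2/5],
b = (16/5, -2/15, 8/35).
Solving gives a_0 = 111/35, a_1 = -1/5, a_2 = -33/7, so
  g(x) = -33*x^2/7 - x/5 + 111/35.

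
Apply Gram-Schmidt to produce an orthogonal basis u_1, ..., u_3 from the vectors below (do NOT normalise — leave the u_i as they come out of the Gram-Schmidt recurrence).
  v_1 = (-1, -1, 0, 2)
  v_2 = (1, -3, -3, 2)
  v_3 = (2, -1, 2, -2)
Orthogonal basis:
  u_1 = (-1, -1, 0, 2)
  u_2 = (2, -2, -3, 0)
  u_3 = (7/6, -11/6, 2, -1/3)

Apply the Gram-Schmidt recurrence
  u_1 = v_1
  u_i = v_i − Σ_{j<i} ((v_i · u_j) / (u_j · u_j)) · u_j.

Step by step this gives:
  u_1 = (-1, -1, 0, 2)
  u_2 = (2, -2, -3, 0)
  u_3 = (7/6, -11/6, 2, -1/3)

Orthogonality check:
  u_2 · u_1 = 0 (should be 0)
  u_3 · u_1 = 0 (should be 0)
  u_3 · u_2 = 0 (should be 0)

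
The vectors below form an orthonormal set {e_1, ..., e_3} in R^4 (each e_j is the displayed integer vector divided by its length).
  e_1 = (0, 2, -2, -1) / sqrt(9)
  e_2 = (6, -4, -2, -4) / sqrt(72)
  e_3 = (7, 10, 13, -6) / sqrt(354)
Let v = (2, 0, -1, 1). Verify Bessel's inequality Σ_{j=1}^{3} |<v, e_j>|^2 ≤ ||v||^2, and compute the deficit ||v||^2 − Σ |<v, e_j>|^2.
Σ |<v, e_j>|^2 = 278/177; ||v||^2 = 6; deficit = 784/177

Write each e_j = u_j / sqrt(<u_j, u_j>) where u_j is the displayed integer vector. Then <v, e_j> = <v, u_j> / sqrt(<u_j, u_j>), so |<v, e_j>|^2 = <v, u_j>^2 / <u_j, u_j>.
Coefficients: <v, e_1> = 1/sqrt(9), <v, e_2> = 10/sqrt(72), <v, e_3> = -5/sqrt(354).
Square and sum: Σ |<v, e_j>|^2 = 278/177.
Compute ||v||^2 = v·v = 6.
Deficit = 6 − 278/177 = 784/177 ≥ 0, confirming Bessel's inequality. (The deficit equals ||v − Σ <v,e_j> e_j||^2, the squared distance from v to span{e_j}.)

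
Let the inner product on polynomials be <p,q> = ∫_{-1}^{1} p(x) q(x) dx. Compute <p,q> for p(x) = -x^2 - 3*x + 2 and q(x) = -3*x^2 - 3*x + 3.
<p,q> = 66/5

Expand the product: p(x)·q(x) = 3*x^4 + 12*x^3 - 15*x + 6.
∫_{-1}^{1} of each monomial x^k gives [2/(k+1) if k even, 0 if k odd]. Integrating term-by-term (or equivalently evaluating the antiderivative F(x) = 3*x^5/5 + 3*x^4 - 15*x^2/2 + 6*x at the endpoints):
  F(1) − F(−1) = 21/10 − (-111/10) = 66/5.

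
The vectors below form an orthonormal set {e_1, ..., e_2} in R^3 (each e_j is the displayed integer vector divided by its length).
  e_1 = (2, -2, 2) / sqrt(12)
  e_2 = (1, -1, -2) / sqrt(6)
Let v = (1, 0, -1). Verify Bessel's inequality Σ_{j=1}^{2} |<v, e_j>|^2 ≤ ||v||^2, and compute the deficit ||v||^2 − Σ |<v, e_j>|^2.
Σ |<v, e_j>|^2 = 3/2; ||v||^2 = 2; deficit = 1/2

Write each e_j = u_j / sqrt(<u_j, u_j>) where u_j is the displayed integer vector. Then <v, e_j> = <v, u_j> / sqrt(<u_j, u_j>), so |<v, e_j>|^2 = <v, u_j>^2 / <u_j, u_j>.
Coefficients: <v, e_1> = 0/sqrt(12), <v, e_2> = 3/sqrt(6).
Square and sum: Σ |<v, e_j>|^2 = 3/2.
Compute ||v||^2 = v·v = 2.
Deficit = 2 − 3/2 = 1/2 ≥ 0, confirming Bessel's inequality. (The deficit equals ||v − Σ <v,e_j> e_j||^2, the squared distance from v to span{e_j}.)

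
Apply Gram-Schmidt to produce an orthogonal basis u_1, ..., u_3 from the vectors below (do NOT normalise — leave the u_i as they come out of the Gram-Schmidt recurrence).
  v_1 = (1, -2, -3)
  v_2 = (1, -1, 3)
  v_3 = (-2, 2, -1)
Orthogonal basis:
  u_1 = (1, -2, -3)
  u_2 = (10/7, -13/7, 12/7)
  u_3 = (-45/118, -15/59, 5/118)

Apply the Gram-Schmidt recurrence
  u_1 = v_1
  u_i = v_i − Σ_{j<i} ((v_i · u_j) / (u_j · u_j)) · u_j.

Step by step this gives:
  u_1 = (1, -2, -3)
  u_2 = (10/7, -13/7, 12/7)
  u_3 = (-45/118, -15/59, 5/118)

Orthogonality check:
  u_2 · u_1 = 0 (should be 0)
  u_3 · u_1 = 0 (should be 0)
  u_3 · u_2 = 0 (should be 0)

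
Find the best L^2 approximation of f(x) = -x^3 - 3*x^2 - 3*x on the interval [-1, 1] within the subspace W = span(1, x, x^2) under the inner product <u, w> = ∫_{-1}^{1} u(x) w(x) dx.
g(x) = -3*x^2 - 18*x/5

The best approximation g ∈ W is the orthogonal projection of f onto W. Writing g = a_0 + a_1 x + a_2 x^2, the coefficients solve the normal equations G · a = b where
  G_{ij} = <φ_i, φ_j> and b_i = <f, φ_i>, with φ_0 = 1, φ_1 = x, φ_2 = x^2.
G =
  [2, 0, 2/3]
  [0, 2/3, 0]
  [2/3, 0, 2/5],
b = (-2, -12/5, -6/5).
Solving gives a_0 = 0, a_1 = -18/5, a_2 = -3, so
  g(x) = -3*x^2 - 18*x/5.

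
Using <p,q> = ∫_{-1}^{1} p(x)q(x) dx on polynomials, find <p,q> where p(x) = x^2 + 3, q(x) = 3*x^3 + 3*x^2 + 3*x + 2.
<p,q> = 308/15

Expand the product: p(x)·q(x) = 3*x^5 + 3*x^4 + 12*x^3 + 11*x^2 + 9*x + 6.
∫_{-1}^{1} of each monomial x^k gives [2/(k+1) if k even, 0 if k odd]. Integrating term-by-term (or equivalently evaluating the antiderivative F(x) = x^6/2 + 3*x^5/5 + 3*x^4 + 11*x^3/3 + 9*x^2/2 + 6*x at the endpoints):
  F(1) − F(−1) = 274/15 − (-34/15) = 308/15.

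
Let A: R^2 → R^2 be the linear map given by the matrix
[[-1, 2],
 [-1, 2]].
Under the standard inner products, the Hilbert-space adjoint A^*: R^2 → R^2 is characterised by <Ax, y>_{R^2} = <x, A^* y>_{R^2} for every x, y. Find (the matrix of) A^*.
A^* = A^T =
[[-1, -1],
 [2, 2]]

For real matrices with standard dot products, the defining identity <Ax, y> = <x, A^* y> gives (Ax)^T y = x^T (A^*) y, i.e. x^T A^T y = x^T (A^*) y. Since this holds for all x, y, we must have A^* = A^T. Therefore
A^* =
[[-1, -1],
 [2, 2]].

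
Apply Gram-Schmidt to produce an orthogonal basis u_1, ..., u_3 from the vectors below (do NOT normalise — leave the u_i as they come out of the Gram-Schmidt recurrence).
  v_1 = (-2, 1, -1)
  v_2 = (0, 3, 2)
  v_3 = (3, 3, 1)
Orthogonal basis:
  u_1 = (-2, 1, -1)
  u_2 = (1/3, 17/6, 13/6)
  u_3 = (15/11, 12/11, -18/11)

Apply the Gram-Schmidt recurrence
  u_1 = v_1
  u_i = v_i − Σ_{j<i} ((v_i · u_j) / (u_j · u_j)) · u_j.

Step by step this gives:
  u_1 = (-2, 1, -1)
  u_2 = (1/3, 17/6, 13/6)
  u_3 = (15/11, 12/11, -18/11)

Orthogonality check:
  u_2 · u_1 = 0 (should be 0)
  u_3 · u_1 = 0 (should be 0)
  u_3 · u_2 = 0 (should be 0)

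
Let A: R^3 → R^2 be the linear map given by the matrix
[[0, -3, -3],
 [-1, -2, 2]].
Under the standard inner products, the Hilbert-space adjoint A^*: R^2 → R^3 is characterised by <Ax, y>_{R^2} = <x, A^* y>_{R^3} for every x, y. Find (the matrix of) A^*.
A^* = A^T =
[[0, -1],
 [-3, -2],
 [-3, 2]]

For real matrices with standard dot products, the defining identity <Ax, y> = <x, A^* y> gives (Ax)^T y = x^T (A^*) y, i.e. x^T A^T y = x^T (A^*) y. Since this holds for all x, y, we must have A^* = A^T. Therefore
A^* =
[[0, -1],
 [-3, -2],
 [-3, 2]].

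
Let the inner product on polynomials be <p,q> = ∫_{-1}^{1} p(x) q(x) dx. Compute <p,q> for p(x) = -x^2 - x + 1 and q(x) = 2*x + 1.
<p,q> = 0

Expand the product: p(x)·q(x) = -2*x^3 - 3*x^2 + x + 1.
∫_{-1}^{1} of each monomial x^k gives [2/(k+1) if k even, 0 if k odd]. Integrating term-by-term (or equivalently evaluating the antiderivative F(x) = -x^4/2 - x^3 + x^2/2 + x at the endpoints):
  F(1) − F(−1) = 0 − (0) = 0.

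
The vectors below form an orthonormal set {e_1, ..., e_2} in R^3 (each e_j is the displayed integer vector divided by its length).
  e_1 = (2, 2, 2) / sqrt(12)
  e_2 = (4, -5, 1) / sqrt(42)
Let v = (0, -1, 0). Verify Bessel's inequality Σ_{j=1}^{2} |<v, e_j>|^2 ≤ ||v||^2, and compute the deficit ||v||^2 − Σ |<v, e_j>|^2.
Σ |<v, e_j>|^2 = 13/14; ||v||^2 = 1; deficit = 1/14

Write each e_j = u_j / sqrt(<u_j, u_j>) where u_j is the displayed integer vector. Then <v, e_j> = <v, u_j> / sqrt(<u_j, u_j>), so |<v, e_j>|^2 = <v, u_j>^2 / <u_j, u_j>.
Coefficients: <v, e_1> = -2/sqrt(12), <v, e_2> = 5/sqrt(42).
Square and sum: Σ |<v, e_j>|^2 = 13/14.
Compute ||v||^2 = v·v = 1.
Deficit = 1 − 13/14 = 1/14 ≥ 0, confirming Bessel's inequality. (The deficit equals ||v − Σ <v,e_j> e_j||^2, the squared distance from v to span{e_j}.)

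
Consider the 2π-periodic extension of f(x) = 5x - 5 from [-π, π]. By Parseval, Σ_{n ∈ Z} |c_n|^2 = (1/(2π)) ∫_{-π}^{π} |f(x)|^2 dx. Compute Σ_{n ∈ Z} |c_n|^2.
Σ |c_n|^2 = 25π^2/3 + 25

Expand and integrate term by term over [-π, π]:
  ∫ (5x)^2 dx = 25·(2π^3/3); ∫ 2·5·(-5)·x dx = 0 (odd integrand); ∫ (-5)^2 dx = 25·2π.
So (1/(2π)) ∫_{-π}^{π} (5x - 5)^2 dx = 25π^2/3 + 25 = 25π^2/3 + 25.
Parseval ⇒ Σ |c_n|^2 = 25π^2/3 + 25.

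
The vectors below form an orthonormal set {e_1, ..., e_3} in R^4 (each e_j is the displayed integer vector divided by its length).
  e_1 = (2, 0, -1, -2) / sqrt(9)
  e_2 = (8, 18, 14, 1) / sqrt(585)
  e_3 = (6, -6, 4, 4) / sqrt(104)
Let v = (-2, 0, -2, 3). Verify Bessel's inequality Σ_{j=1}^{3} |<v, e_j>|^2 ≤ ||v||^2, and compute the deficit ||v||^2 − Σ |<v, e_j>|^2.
Σ |<v, e_j>|^2 = 53/5; ||v||^2 = 17; deficit = 32/5

Write each e_j = u_j / sqrt(<u_j, u_j>) where u_j is the displayed integer vector. Then <v, e_j> = <v, u_j> / sqrt(<u_j, u_j>), so |<v, e_j>|^2 = <v, u_j>^2 / <u_j, u_j>.
Coefficients: <v, e_1> = -8/sqrt(9), <v, e_2> = -41/sqrt(585), <v, e_3> = -8/sqrt(104).
Square and sum: Σ |<v, e_j>|^2 = 53/5.
Compute ||v||^2 = v·v = 17.
Deficit = 17 − 53/5 = 32/5 ≥ 0, confirming Bessel's inequality. (The deficit equals ||v − Σ <v,e_j> e_j||^2, the squared distance from v to span{e_j}.)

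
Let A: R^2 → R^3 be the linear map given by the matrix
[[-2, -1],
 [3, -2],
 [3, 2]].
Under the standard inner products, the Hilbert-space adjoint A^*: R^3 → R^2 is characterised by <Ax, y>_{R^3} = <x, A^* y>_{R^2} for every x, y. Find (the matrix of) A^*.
A^* = A^T =
[[-2, 3, 3],
 [-1, -2, 2]]

For real matrices with standard dot products, the defining identity <Ax, y> = <x, A^* y> gives (Ax)^T y = x^T (A^*) y, i.e. x^T A^T y = x^T (A^*) y. Since this holds for all x, y, we must have A^* = A^T. Therefore
A^* =
[[-2, 3, 3],
 [-1, -2, 2]].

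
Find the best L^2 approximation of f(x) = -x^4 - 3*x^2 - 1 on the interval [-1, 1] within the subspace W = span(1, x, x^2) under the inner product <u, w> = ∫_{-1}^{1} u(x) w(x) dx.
g(x) = -27*x^2/7 - 32/35

The best approximation g ∈ W is the orthogonal projection of f onto W. Writing g = a_0 + a_1 x + a_2 x^2, the coefficients solve the normal equations G · a = b where
  G_{ij} = <φ_i, φ_j> and b_i = <f, φ_i>, with φ_0 = 1, φ_1 = x, φ_2 = x^2.
G =
  [2, 0, 2/3]
  [0, 2/3, 0]
  [2/3, 0, 2/5],
b = (-22/5, 0, -226/105).
Solving gives a_0 = -32/35, a_1 = 0, a_2 = -27/7, so
  g(x) = -27*x^2/7 - 32/35.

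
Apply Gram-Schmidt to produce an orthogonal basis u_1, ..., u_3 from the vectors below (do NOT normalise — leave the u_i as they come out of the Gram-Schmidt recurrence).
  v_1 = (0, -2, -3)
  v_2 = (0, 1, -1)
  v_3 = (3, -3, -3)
Orthogonal basis:
  u_1 = (0, -2, -3)
  u_2 = (0, 15/13, -10/13)
  u_3 = (3, 0, 0)

Apply the Gram-Schmidt recurrence
  u_1 = v_1
  u_i = v_i − Σ_{j<i} ((v_i · u_j) / (u_j · u_j)) · u_j.

Step by step this gives:
  u_1 = (0, -2, -3)
  u_2 = (0, 15/13, -10/13)
  u_3 = (3, 0, 0)

Orthogonality check:
  u_2 · u_1 = 0 (should be 0)
  u_3 · u_1 = 0 (should be 0)
  u_3 · u_2 = 0 (should be 0)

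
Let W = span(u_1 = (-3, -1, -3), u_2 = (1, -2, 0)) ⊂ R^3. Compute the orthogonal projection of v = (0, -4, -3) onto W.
proj_W(v) = (-27/47, -403/94, -219/94)

Set up U = [u_1 | ... | u_2] ∈ R^(3×2). The projector onto W = col(U) is P = U (U^T U)^(-1) U^T.
Compute U^T U =
  [19, -1]
  [-1, 5],
and U^T v = (13, 8).
Solve U^T U · c = U^T v for the coefficients: c = (73/94, 165/94). The projection is proj_W(v) = U c.
Check: (v - proj_W(v)) · u_1 = 0  (should be 0).
Check: (v - proj_W(v)) · u_2 = 0  (should be 0).
Result: proj_W(v) = (-27/47, -403/94, -219/94).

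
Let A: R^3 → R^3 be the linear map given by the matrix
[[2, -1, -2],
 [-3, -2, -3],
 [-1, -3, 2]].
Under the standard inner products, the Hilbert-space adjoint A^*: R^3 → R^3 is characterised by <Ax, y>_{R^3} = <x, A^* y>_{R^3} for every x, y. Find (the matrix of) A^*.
A^* = A^T =
[[2, -3, -1],
 [-1, -2, -3],
 [-2, -3, 2]]

For real matrices with standard dot products, the defining identity <Ax, y> = <x, A^* y> gives (Ax)^T y = x^T (A^*) y, i.e. x^T A^T y = x^T (A^*) y. Since this holds for all x, y, we must have A^* = A^T. Therefore
A^* =
[[2, -3, -1],
 [-1, -2, -3],
 [-2, -3, 2]].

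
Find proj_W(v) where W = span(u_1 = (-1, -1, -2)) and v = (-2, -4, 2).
proj_W(v) = (-1/3, -1/3, -2/3)

Set up U = [u_1 | ... | u_1] ∈ R^(3×1). The projector onto W = col(U) is P = U (U^T U)^(-1) U^T.
Compute U^T U =
  [6],
and U^T v = (2).
Solve U^T U · c = U^T v for the coefficients: c = (1/3). The projection is proj_W(v) = U c.
Check: (v - proj_W(v)) · u_1 = 0  (should be 0).
Result: proj_W(v) = (-1/3, -1/3, -2/3).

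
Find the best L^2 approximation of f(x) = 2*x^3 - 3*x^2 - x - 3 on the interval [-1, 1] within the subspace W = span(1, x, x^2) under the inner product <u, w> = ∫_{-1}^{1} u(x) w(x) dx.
g(x) = -3*x^2 + x/5 - 3

The best approximation g ∈ W is the orthogonal projection of f onto W. Writing g = a_0 + a_1 x + a_2 x^2, the coefficients solve the normal equations G · a = b where
  G_{ij} = <φ_i, φ_j> and b_i = <f, φ_i>, with φ_0 = 1, φ_1 = x, φ_2 = x^2.
G =
  [2, 0, 2/3]
  [0, 2/3, 0]
  [2/3, 0, 2/5],
b = (-8, 2/15, -16/5).
Solving gives a_0 = -3, a_1 = 1/5, a_2 = -3, so
  g(x) = -3*x^2 + x/5 - 3.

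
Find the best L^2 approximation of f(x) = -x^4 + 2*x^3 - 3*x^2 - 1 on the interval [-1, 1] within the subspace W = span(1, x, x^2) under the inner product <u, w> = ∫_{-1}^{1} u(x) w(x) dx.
g(x) = -27*x^2/7 + 6*x/5 - 32/35

The best approximation g ∈ W is the orthogonal projection of f onto W. Writing g = a_0 + a_1 x + a_2 x^2, the coefficients solve the normal equations G · a = b where
  G_{ij} = <φ_i, φ_j> and b_i = <f, φ_i>, with φ_0 = 1, φ_1 = x, φ_2 = x^2.
G =
  [2, 0, 2/3]
  [0, 2/3, 0]
  [2/3, 0, 2/5],
b = (-22/5, 4/5, -226/105).
Solving gives a_0 = -32/35, a_1 = 6/5, a_2 = -27/7, so
  g(x) = -27*x^2/7 + 6*x/5 - 32/35.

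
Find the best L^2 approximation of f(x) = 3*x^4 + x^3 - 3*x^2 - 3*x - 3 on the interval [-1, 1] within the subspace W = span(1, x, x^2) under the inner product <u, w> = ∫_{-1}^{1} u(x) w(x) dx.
g(x) = -3*x^2/7 - 12*x/5 - 114/35

The best approximation g ∈ W is the orthogonal projection of f onto W. Writing g = a_0 + a_1 x + a_2 x^2, the coefficients solve the normal equations G · a = b where
  G_{ij} = <φ_i, φ_j> and b_i = <f, φ_i>, with φ_0 = 1, φ_1 = x, φ_2 = x^2.
G =
  [2, 0, 2/3]
  [0, 2/3, 0]
  [2/3, 0, 2/5],
b = (-34/5, -8/5, -82/35).
Solving gives a_0 = -114/35, a_1 = -12/5, a_2 = -3/7, so
  g(x) = -3*x^2/7 - 12*x/5 - 114/35.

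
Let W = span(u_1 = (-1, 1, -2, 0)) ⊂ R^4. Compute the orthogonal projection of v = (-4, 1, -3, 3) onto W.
proj_W(v) = (-11/6, 11/6, -11/3, 0)

Set up U = [u_1 | ... | u_1] ∈ R^(4×1). The projector onto W = col(U) is P = U (U^T U)^(-1) U^T.
Compute U^T U =
  [6],
and U^T v = (11).
Solve U^T U · c = U^T v for the coefficients: c = (11/6). The projection is proj_W(v) = U c.
Check: (v - proj_W(v)) · u_1 = 0  (should be 0).
Result: proj_W(v) = (-11/6, 11/6, -11/3, 0).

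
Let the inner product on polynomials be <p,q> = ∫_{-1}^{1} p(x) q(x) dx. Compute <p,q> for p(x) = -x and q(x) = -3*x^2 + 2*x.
<p,q> = -4/3

Expand the product: p(x)·q(x) = 3*x^3 - 2*x^2.
∫_{-1}^{1} of each monomial x^k gives [2/(k+1) if k even, 0 if k odd]. Integrating term-by-term (or equivalently evaluating the antiderivative F(x) = 3*x^4/4 - 2*x^3/3 at the endpoints):
  F(1) − F(−1) = 1/12 − (17/12) = -4/3.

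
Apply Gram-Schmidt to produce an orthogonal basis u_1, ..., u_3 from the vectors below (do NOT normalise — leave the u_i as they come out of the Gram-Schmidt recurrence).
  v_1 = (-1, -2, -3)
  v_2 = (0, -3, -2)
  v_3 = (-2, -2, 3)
Orthogonal basis:
  u_1 = (-1, -2, -3)
  u_2 = (6/7, -9/7, 4/7)
  u_3 = (-115/38, -23/19, 69/38)

Apply the Gram-Schmidt recurrence
  u_1 = v_1
  u_i = v_i − Σ_{j<i} ((v_i · u_j) / (u_j · u_j)) · u_j.

Step by step this gives:
  u_1 = (-1, -2, -3)
  u_2 = (6/7, -9/7, 4/7)
  u_3 = (-115/38, -23/19, 69/38)

Orthogonality check:
  u_2 · u_1 = 0 (should be 0)
  u_3 · u_1 = 0 (should be 0)
  u_3 · u_2 = 0 (should be 0)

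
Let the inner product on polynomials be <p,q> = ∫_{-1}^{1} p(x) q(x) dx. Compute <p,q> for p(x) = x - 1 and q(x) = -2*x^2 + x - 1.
<p,q> = 4

Expand the product: p(x)·q(x) = -2*x^3 + 3*x^2 - 2*x + 1.
∫_{-1}^{1} of each monomial x^k gives [2/(k+1) if k even, 0 if k odd]. Integrating term-by-term (or equivalently evaluating the antiderivative F(x) = -x^4/2 + x^3 - x^2 + x at the endpoints):
  F(1) − F(−1) = 1/2 − (-7/2) = 4.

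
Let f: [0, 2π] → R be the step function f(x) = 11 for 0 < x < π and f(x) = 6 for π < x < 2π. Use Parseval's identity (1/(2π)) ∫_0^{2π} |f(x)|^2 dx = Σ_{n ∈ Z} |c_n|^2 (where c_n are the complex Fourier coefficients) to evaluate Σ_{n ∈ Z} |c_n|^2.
Σ |c_n|^2 = 157/2

Parseval equates the L^2 energy of f (normalised by 1/(2π)) with the ℓ^2 sum of its Fourier coefficients: (1/(2π)) ∫_0^{2π} |f|^2 = Σ |c_n|^2.
Compute the left side: (1/(2π)) [∫_0^π 11^2 dx + ∫_π^{2π} 6^2 dx] = (1/(2π)) · (121π + 36π) = (121 + 36)/2 = 157/2.
So Σ_{n ∈ Z} |c_n|^2 = 157/2.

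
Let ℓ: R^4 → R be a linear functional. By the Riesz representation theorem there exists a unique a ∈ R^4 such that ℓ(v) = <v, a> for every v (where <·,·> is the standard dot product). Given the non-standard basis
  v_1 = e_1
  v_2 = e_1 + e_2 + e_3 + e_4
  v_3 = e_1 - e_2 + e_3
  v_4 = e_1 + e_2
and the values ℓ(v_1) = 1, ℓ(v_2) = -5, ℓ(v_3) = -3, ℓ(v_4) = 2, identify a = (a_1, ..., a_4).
a = (1, 1, -3, -4)

Write a = (a_1, ..., a_4) in the standard basis. For each basis vector v_i, ℓ(v_i) = <v_i, a> is a linear equation in the a_j's. Collect the n equations into a matrix system V a = ℓ, where row i of V is v_i (expressed in the standard basis). Since V is invertible (lower-triangular with 1s on the diagonal, up to permutation), solve by back-substitution:
  V =
[[1, 0, 0, 0],
 [1, 1, 1, 1],
 [1, -1, 1, 0],
 [1, 1, 0, 0]]
  V a = (1, -5, -3, 2)
Solving gives a = (1, 1, -3, -4).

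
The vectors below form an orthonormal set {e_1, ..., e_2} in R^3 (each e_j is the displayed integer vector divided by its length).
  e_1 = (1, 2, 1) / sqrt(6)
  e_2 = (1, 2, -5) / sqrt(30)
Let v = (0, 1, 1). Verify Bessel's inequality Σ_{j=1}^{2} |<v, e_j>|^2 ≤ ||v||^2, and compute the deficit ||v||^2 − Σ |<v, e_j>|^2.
Σ |<v, e_j>|^2 = 9/5; ||v||^2 = 2; deficit = 1/5

Write each e_j = u_j / sqrt(<u_j, u_j>) where u_j is the displayed integer vector. Then <v, e_j> = <v, u_j> / sqrt(<u_j, u_j>), so |<v, e_j>|^2 = <v, u_j>^2 / <u_j, u_j>.
Coefficients: <v, e_1> = 3/sqrt(6), <v, e_2> = -3/sqrt(30).
Square and sum: Σ |<v, e_j>|^2 = 9/5.
Compute ||v||^2 = v·v = 2.
Deficit = 2 − 9/5 = 1/5 ≥ 0, confirming Bessel's inequality. (The deficit equals ||v − Σ <v,e_j> e_j||^2, the squared distance from v to span{e_j}.)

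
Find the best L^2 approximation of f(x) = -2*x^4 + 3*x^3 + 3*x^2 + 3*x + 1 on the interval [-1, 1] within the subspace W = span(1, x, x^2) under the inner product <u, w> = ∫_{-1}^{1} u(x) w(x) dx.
g(x) = 9*x^2/7 + 24*x/5 + 41/35

The best approximation g ∈ W is the orthogonal projection of f onto W. Writing g = a_0 + a_1 x + a_2 x^2, the coefficients solve the normal equations G · a = b where
  G_{ij} = <φ_i, φ_j> and b_i = <f, φ_i>, with φ_0 = 1, φ_1 = x, φ_2 = x^2.
G =
  [2, 0, 2/3]
  [0, 2/3, 0]
  [2/3, 0, 2/5],
b = (16/5, 16/5, 136/105).
Solving gives a_0 = 41/35, a_1 = 24/5, a_2 = 9/7, so
  g(x) = 9*x^2/7 + 24*x/5 + 41/35.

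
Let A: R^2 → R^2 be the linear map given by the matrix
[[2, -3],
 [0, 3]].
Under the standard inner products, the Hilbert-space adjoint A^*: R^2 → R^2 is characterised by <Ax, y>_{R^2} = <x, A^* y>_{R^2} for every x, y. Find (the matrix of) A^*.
A^* = A^T =
[[2, 0],
 [-3, 3]]

For real matrices with standard dot products, the defining identity <Ax, y> = <x, A^* y> gives (Ax)^T y = x^T (A^*) y, i.e. x^T A^T y = x^T (A^*) y. Since this holds for all x, y, we must have A^* = A^T. Therefore
A^* =
[[2, 0],
 [-3, 3]].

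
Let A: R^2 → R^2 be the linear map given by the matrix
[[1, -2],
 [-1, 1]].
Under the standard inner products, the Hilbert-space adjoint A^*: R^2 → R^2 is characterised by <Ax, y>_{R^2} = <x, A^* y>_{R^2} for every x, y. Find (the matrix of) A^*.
A^* = A^T =
[[1, -1],
 [-2, 1]]

For real matrices with standard dot products, the defining identity <Ax, y> = <x, A^* y> gives (Ax)^T y = x^T (A^*) y, i.e. x^T A^T y = x^T (A^*) y. Since this holds for all x, y, we must have A^* = A^T. Therefore
A^* =
[[1, -1],
 [-2, 1]].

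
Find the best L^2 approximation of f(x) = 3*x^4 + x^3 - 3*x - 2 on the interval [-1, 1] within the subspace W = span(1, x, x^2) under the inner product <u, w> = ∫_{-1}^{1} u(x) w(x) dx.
g(x) = 18*x^2/7 - 12*x/5 - 79/35

The best approximation g ∈ W is the orthogonal projection of f onto W. Writing g = a_0 + a_1 x + a_2 x^2, the coefficients solve the normal equations G · a = b where
  G_{ij} = <φ_i, φ_j> and b_i = <f, φ_i>, with φ_0 = 1, φ_1 = x, φ_2 = x^2.
G =
  [2, 0, 2/3]
  [0, 2/3, 0]
  [2/3, 0, 2/5],
b = (-14/5, -8/5, -10/21).
Solving gives a_0 = -79/35, a_1 = -12/5, a_2 = 18/7, so
  g(x) = 18*x^2/7 - 12*x/5 - 79/35.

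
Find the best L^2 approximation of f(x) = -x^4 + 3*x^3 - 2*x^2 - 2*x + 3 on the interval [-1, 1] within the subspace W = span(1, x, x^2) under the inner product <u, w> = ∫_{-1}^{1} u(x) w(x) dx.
g(x) = -20*x^2/7 - x/5 + 108/35

The best approximation g ∈ W is the orthogonal projection of f onto W. Writing g = a_0 + a_1 x + a_2 x^2, the coefficients solve the normal equations G · a = b where
  G_{ij} = <φ_i, φ_j> and b_i = <f, φ_i>, with φ_0 = 1, φ_1 = x, φ_2 = x^2.
G =
  [2, 0, 2/3]
  [0, 2/3, 0]
  [2/3, 0, 2/5],
b = (64/15, -2/15, 32/35).
Solving gives a_0 = 108/35, a_1 = -1/5, a_2 = -20/7, so
  g(x) = -20*x^2/7 - x/5 + 108/35.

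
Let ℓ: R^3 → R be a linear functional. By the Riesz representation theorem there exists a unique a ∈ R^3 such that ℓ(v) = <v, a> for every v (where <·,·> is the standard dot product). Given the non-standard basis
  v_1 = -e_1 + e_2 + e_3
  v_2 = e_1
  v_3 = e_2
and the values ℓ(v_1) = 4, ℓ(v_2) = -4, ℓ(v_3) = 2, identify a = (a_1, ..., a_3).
a = (-4, 2, -2)

Write a = (a_1, ..., a_3) in the standard basis. For each basis vector v_i, ℓ(v_i) = <v_i, a> is a linear equation in the a_j's. Collect the n equations into a matrix system V a = ℓ, where row i of V is v_i (expressed in the standard basis). Since V is invertible (lower-triangular with 1s on the diagonal, up to permutation), solve by back-substitution:
  V =
[[-1, 1, 1],
 [1, 0, 0],
 [0, 1, 0]]
  V a = (4, -4, 2)
Solving gives a = (-4, 2, -2).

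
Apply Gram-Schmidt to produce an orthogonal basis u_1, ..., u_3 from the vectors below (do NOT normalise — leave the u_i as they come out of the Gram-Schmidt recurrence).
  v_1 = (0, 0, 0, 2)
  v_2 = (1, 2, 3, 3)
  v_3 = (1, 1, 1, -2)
Orthogonal basis:
  u_1 = (0, 0, 0, 2)
  u_2 = (1, 2, 3, 0)
  u_3 = (4/7, 1/7, -2/7, 0)

Apply the Gram-Schmidt recurrence
  u_1 = v_1
  u_i = v_i − Σ_{j<i} ((v_i · u_j) / (u_j · u_j)) · u_j.

Step by step this gives:
  u_1 = (0, 0, 0, 2)
  u_2 = (1, 2, 3, 0)
  u_3 = (4/7, 1/7, -2/7, 0)

Orthogonality check:
  u_2 · u_1 = 0 (should be 0)
  u_3 · u_1 = 0 (should be 0)
  u_3 · u_2 = 0 (should be 0)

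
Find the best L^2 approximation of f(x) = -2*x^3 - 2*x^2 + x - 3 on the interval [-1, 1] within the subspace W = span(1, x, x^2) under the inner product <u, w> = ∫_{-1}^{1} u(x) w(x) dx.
g(x) = -2*x^2 - x/5 - 3

The best approximation g ∈ W is the orthogonal projection of f onto W. Writing g = a_0 + a_1 x + a_2 x^2, the coefficients solve the normal equations G · a = b where
  G_{ij} = <φ_i, φ_j> and b_i = <f, φ_i>, with φ_0 = 1, φ_1 = x, φ_2 = x^2.
G =
  [2, 0, 2/3]
  [0, 2/3, 0]
  [2/3, 0, 2/5],
b = (-22/3, -2/15, -14/5).
Solving gives a_0 = -3, a_1 = -1/5, a_2 = -2, so
  g(x) = -2*x^2 - x/5 - 3.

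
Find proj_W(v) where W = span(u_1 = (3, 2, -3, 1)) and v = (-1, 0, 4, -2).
proj_W(v) = (-51/23, -34/23, 51/23, -17/23)

Set up U = [u_1 | ... | u_1] ∈ R^(4×1). The projector onto W = col(U) is P = U (U^T U)^(-1) U^T.
Compute U^T U =
  [23],
and U^T v = (-17).
Solve U^T U · c = U^T v for the coefficients: c = (-17/23). The projection is proj_W(v) = U c.
Check: (v - proj_W(v)) · u_1 = 0  (should be 0).
Result: proj_W(v) = (-51/23, -34/23, 51/23, -17/23).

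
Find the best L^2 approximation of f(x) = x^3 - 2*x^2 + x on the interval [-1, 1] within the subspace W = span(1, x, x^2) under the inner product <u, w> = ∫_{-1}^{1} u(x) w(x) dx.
g(x) = -2*x^2 + 8*x/5

The best approximation g ∈ W is the orthogonal projection of f onto W. Writing g = a_0 + a_1 x + a_2 x^2, the coefficients solve the normal equations G · a = b where
  G_{ij} = <φ_i, φ_j> and b_i = <f, φ_i>, with φ_0 = 1, φ_1 = x, φ_2 = x^2.
G =
  [2, 0, 2/3]
  [0, 2/3, 0]
  [2/3, 0, 2/5],
b = (-4/3, 16/15, -4/5).
Solving gives a_0 = 0, a_1 = 8/5, a_2 = -2, so
  g(x) = -2*x^2 + 8*x/5.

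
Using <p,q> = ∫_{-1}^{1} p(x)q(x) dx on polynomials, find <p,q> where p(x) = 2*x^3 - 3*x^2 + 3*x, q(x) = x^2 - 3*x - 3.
<p,q> = -18/5

Expand the product: p(x)·q(x) = 2*x^5 - 9*x^4 + 6*x^3 - 9*x.
∫_{-1}^{1} of each monomial x^k gives [2/(k+1) if k even, 0 if k odd]. Integrating term-by-term (or equivalently evaluating the antiderivative F(x) = x^6/3 - 9*x^5/5 + 3*x^4/2 - 9*x^2/2 at the endpoints):
  F(1) − F(−1) = -67/15 − (-13/15) = -18/5.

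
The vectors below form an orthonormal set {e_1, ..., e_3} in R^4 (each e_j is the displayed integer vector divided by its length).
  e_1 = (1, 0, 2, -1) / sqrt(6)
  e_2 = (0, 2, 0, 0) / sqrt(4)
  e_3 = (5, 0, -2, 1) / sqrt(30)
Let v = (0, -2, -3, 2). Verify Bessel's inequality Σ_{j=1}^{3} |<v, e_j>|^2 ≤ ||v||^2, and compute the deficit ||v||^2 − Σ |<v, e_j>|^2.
Σ |<v, e_j>|^2 = 84/5; ||v||^2 = 17; deficit = 1/5

Write each e_j = u_j / sqrt(<u_j, u_j>) where u_j is the displayed integer vector. Then <v, e_j> = <v, u_j> / sqrt(<u_j, u_j>), so |<v, e_j>|^2 = <v, u_j>^2 / <u_j, u_j>.
Coefficients: <v, e_1> = -8/sqrt(6), <v, e_2> = -4/sqrt(4), <v, e_3> = 8/sqrt(30).
Square and sum: Σ |<v, e_j>|^2 = 84/5.
Compute ||v||^2 = v·v = 17.
Deficit = 17 − 84/5 = 1/5 ≥ 0, confirming Bessel's inequality. (The deficit equals ||v − Σ <v,e_j> e_j||^2, the squared distance from v to span{e_j}.)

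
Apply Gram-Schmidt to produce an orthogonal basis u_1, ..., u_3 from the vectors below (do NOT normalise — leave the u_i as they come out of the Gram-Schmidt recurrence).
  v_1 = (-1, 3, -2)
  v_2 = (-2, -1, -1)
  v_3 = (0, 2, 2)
Orthogonal basis:
  u_1 = (-1, 3, -2)
  u_2 = (-27/14, -17/14, -6/7)
  u_3 = (-100/83, 60/83, 140/83)

Apply the Gram-Schmidt recurrence
  u_1 = v_1
  u_i = v_i − Σ_{j<i} ((v_i · u_j) / (u_j · u_j)) · u_j.

Step by step this gives:
  u_1 = (-1, 3, -2)
  u_2 = (-27/14, -17/14, -6/7)
  u_3 = (-100/83, 60/83, 140/83)

Orthogonality check:
  u_2 · u_1 = 0 (should be 0)
  u_3 · u_1 = 0 (should be 0)
  u_3 · u_2 = 0 (should be 0)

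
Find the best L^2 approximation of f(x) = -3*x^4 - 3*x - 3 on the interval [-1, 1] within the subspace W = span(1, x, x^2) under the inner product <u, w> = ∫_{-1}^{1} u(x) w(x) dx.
g(x) = -18*x^2/7 - 3*x - 96/35

The best approximation g ∈ W is the orthogonal projection of f onto W. Writing g = a_0 + a_1 x + a_2 x^2, the coefficients solve the normal equations G · a = b where
  G_{ij} = <φ_i, φ_j> and b_i = <f, φ_i>, with φ_0 = 1, φ_1 = x, φ_2 = x^2.
G =
  [2, 0, 2/3]
  [0, 2/3, 0]
  [2/3, 0, 2/5],
b = (-36/5, -2, -20/7).
Solving gives a_0 = -96/35, a_1 = -3, a_2 = -18/7, so
  g(x) = -18*x^2/7 - 3*x - 96/35.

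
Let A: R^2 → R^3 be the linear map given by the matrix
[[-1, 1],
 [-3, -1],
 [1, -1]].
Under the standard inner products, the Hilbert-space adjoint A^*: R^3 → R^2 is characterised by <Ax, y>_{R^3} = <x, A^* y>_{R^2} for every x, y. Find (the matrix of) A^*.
A^* = A^T =
[[-1, -3, 1],
 [1, -1, -1]]

For real matrices with standard dot products, the defining identity <Ax, y> = <x, A^* y> gives (Ax)^T y = x^T (A^*) y, i.e. x^T A^T y = x^T (A^*) y. Since this holds for all x, y, we must have A^* = A^T. Therefore
A^* =
[[-1, -3, 1],
 [1, -1, -1]].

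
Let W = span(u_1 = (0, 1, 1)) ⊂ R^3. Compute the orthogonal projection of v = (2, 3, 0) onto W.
proj_W(v) = (0, 3/2, 3/2)

Set up U = [u_1 | ... | u_1] ∈ R^(3×1). The projector onto W = col(U) is P = U (U^T U)^(-1) U^T.
Compute U^T U =
  [2],
and U^T v = (3).
Solve U^T U · c = U^T v for the coefficients: c = (3/2). The projection is proj_W(v) = U c.
Check: (v - proj_W(v)) · u_1 = 0  (should be 0).
Result: proj_W(v) = (0, 3/2, 3/2).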